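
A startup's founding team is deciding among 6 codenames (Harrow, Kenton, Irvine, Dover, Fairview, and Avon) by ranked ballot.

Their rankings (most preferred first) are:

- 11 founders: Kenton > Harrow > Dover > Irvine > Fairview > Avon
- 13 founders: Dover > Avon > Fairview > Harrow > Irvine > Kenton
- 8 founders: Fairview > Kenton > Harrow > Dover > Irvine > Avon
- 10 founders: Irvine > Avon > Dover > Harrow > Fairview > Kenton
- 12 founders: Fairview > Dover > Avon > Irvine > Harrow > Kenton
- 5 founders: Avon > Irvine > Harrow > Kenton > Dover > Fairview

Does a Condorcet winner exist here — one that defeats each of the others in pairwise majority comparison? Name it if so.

Head-to-head results (59 voters total):
Harrow vs Kenton: Harrow wins 40–19.
Harrow vs Irvine: Harrow wins 32–27.
Harrow vs Dover: Dover wins 35–24.
Harrow vs Fairview: Fairview wins 33–26.
Harrow vs Avon: Avon wins 40–19.
Kenton vs Irvine: Irvine wins 40–19.
Kenton vs Dover: Dover wins 35–24.
Kenton vs Fairview: Fairview wins 43–16.
Kenton vs Avon: Avon wins 40–19.
Irvine vs Dover: Dover wins 44–15.
Irvine vs Fairview: Fairview wins 33–26.
Irvine vs Avon: Avon wins 30–29.
Dover vs Fairview: Dover wins 39–20.
Dover vs Avon: Dover wins 44–15.
Fairview vs Avon: Fairview wins 31–28.
Dover beats each rival — Harrow (35–24), Kenton (35–24), Irvine (44–15), Fairview (39–20), Avon (44–15) — so Dover is the Condorcet winner.

Dover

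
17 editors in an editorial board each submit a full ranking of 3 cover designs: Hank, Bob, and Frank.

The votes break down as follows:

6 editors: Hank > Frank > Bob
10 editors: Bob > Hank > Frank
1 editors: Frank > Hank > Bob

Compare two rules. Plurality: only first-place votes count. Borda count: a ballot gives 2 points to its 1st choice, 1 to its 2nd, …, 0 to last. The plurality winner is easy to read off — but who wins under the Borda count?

Hank

Plurality first-place counts: Hank 6, Bob 10, Frank 1 → Bob.
Borda totals: Hank 23, Bob 20, Frank 8 → Hank.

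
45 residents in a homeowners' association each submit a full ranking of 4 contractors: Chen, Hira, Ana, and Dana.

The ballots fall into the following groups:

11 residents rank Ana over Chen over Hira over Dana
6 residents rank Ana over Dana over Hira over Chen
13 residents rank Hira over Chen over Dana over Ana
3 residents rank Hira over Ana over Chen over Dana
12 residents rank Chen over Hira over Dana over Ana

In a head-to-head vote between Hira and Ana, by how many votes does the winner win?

Ballots ranking Hira above Ana: 13+3+12 = 28.
Ballots ranking Ana above Hira: 11+6 = 17.
Hira wins 28–17, a margin of 11.

11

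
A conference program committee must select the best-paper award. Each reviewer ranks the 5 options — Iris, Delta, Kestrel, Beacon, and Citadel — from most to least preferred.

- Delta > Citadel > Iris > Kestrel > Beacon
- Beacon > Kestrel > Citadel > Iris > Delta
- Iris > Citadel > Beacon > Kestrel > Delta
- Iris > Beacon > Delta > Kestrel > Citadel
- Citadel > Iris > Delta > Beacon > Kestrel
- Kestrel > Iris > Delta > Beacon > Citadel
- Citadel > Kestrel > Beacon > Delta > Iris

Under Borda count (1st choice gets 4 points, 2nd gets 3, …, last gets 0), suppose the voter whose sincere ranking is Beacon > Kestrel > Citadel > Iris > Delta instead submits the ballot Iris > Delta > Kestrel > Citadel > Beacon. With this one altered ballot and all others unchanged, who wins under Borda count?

Iris

Borda totals with the altered ballot: Iris 20, Delta 14, Kestrel 12, Beacon 9, Citadel 15.
The winner is unchanged: still Iris.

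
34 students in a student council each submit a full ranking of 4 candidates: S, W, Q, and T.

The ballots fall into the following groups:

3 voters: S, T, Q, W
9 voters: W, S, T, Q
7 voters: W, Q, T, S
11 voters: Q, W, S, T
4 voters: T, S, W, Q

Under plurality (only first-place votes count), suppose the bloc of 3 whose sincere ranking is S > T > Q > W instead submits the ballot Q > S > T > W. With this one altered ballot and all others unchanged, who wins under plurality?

First-place totals with the altered ballot: S 0, W 16, Q 14, T 4.
The winner is unchanged: still W.

W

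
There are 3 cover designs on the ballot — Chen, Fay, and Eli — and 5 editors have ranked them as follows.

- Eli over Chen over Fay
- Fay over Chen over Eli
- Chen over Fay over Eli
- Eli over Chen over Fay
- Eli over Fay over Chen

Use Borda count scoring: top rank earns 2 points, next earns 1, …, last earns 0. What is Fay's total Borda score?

Borda scores:
  Chen: 1 + 1 + 2 + 1 + 0 = 5
  Fay: 0 + 2 + 1 + 0 + 1 = 4
  Eli: 2 + 0 + 0 + 2 + 2 = 6

4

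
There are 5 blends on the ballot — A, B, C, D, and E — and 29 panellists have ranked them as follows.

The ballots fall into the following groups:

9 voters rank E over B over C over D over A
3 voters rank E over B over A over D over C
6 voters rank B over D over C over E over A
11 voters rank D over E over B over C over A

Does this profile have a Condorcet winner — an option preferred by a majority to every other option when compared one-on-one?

No

Head-to-head results (29 voters total):
A vs B: B wins 29–0.
A vs C: C wins 26–3.
A vs D: D wins 26–3.
A vs E: E wins 29–0.
B vs C: B wins 29–0.
B vs D: B wins 18–11.
B vs E: E wins 23–6.
C vs D: D wins 20–9.
C vs E: E wins 23–6.
D vs E: D wins 17–12.
No candidate beats all others: B beats D beats E beats B, a majority cycle.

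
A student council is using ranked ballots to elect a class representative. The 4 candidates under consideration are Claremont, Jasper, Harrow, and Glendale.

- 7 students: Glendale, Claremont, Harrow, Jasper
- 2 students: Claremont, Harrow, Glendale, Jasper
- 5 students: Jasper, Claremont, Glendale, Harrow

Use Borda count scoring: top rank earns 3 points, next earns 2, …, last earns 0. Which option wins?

Borda scores:
  Claremont: 7·2 + 2·3 + 5·2 = 30
  Jasper: 7·0 + 2·0 + 5·3 = 15
  Harrow: 7·1 + 2·2 + 5·0 = 11
  Glendale: 7·3 + 2·1 + 5·1 = 28
Claremont has the highest total.

Claremont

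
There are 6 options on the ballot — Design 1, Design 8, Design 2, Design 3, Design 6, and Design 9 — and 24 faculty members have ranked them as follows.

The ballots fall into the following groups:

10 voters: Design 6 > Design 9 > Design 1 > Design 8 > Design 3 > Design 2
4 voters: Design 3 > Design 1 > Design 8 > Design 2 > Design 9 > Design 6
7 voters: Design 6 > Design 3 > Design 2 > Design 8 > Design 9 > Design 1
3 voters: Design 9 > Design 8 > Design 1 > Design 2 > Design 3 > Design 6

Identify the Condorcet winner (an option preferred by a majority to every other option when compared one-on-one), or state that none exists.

Design 6

Head-to-head results (24 voters total):
Design 1 vs Design 8: Design 1 wins 14–10.
Design 1 vs Design 2: Design 1 wins 17–7.
Design 1 vs Design 3: Design 1 wins 13–11.
Design 1 vs Design 6: Design 6 wins 17–7.
Design 1 vs Design 9: Design 9 wins 20–4.
Design 8 vs Design 2: Design 8 wins 17–7.
Design 8 vs Design 3: Design 8 wins 13–11.
Design 8 vs Design 6: Design 6 wins 17–7.
Design 8 vs Design 9: Design 9 wins 13–11.
Design 2 vs Design 3: Design 3 wins 21–3.
Design 2 vs Design 6: Design 6 wins 17–7.
Design 2 vs Design 9: Design 9 wins 13–11.
Design 3 vs Design 6: Design 6 wins 17–7.
Design 3 vs Design 9: Design 9 wins 13–11.
Design 6 vs Design 9: Design 6 wins 17–7.
Design 6 beats each rival — Design 1 (17–7), Design 8 (17–7), Design 2 (17–7), Design 3 (17–7), Design 9 (17–7) — so Design 6 is the Condorcet winner.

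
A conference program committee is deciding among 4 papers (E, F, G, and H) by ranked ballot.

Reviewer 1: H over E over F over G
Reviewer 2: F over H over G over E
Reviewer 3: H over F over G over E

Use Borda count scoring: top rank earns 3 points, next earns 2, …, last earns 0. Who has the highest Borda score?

Borda scores:
  E: 2 + 0 + 0 = 2
  F: 1 + 3 + 2 = 6
  G: 0 + 1 + 1 = 2
  H: 3 + 2 + 3 = 8
H has the highest total.

H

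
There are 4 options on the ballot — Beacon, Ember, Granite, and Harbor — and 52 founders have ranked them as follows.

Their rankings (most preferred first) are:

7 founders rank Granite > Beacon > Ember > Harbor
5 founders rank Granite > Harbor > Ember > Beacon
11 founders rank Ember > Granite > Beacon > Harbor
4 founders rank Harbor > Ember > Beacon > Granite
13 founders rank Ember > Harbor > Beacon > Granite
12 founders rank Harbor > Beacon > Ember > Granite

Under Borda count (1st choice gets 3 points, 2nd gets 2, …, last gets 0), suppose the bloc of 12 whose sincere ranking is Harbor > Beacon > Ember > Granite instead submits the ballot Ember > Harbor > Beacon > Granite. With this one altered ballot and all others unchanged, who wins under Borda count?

Ember

Borda totals with the altered ballot: Beacon 54, Ember 128, Granite 58, Harbor 72.
The winner is unchanged: still Ember.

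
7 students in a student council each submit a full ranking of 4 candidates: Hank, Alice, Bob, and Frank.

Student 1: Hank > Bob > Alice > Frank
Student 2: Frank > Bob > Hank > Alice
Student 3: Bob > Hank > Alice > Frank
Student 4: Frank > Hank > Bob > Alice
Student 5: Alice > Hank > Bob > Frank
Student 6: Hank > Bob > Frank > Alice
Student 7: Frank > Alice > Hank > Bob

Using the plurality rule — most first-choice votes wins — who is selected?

Frank

First-place vote totals:
  Hank: 2
  Alice: 1
  Bob: 1
  Frank: 3
Frank has the most first-place votes.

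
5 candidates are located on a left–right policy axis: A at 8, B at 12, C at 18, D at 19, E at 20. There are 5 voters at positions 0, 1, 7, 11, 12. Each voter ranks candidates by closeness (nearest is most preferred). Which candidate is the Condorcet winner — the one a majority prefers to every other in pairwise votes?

With single-peaked preferences on a line, the Condorcet winner is the candidate closest to the median voter.
The median voter (position 7) is closest to A at 8.
Check: A vs D — voters closer to A: 5 of 5.

A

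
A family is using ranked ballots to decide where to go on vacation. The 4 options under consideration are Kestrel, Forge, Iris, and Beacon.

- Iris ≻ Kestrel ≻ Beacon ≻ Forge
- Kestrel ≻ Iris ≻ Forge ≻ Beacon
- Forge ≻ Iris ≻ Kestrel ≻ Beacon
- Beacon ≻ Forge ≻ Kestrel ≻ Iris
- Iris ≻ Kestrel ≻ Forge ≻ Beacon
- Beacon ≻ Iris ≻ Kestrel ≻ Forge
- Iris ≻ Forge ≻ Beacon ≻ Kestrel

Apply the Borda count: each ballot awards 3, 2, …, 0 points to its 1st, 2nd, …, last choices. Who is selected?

Borda scores:
  Kestrel: 2 + 3 + 1 + 1 + 2 + 1 + 0 = 10
  Forge: 0 + 1 + 3 + 2 + 1 + 0 + 2 = 9
  Iris: 3 + 2 + 2 + 0 + 3 + 2 + 3 = 15
  Beacon: 1 + 0 + 0 + 3 + 0 + 3 + 1 = 8
Iris has the highest total.

Iris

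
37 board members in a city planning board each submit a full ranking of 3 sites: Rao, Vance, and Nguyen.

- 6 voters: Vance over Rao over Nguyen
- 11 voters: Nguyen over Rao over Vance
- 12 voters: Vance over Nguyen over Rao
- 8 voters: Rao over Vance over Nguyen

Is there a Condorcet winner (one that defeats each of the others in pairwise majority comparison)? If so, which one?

There is no Condorcet winner

Head-to-head results (37 voters total):
Rao vs Vance: Rao wins 19–18.
Rao vs Nguyen: Nguyen wins 23–14.
Vance vs Nguyen: Vance wins 26–11.
No candidate beats all others: Rao beats Vance beats Nguyen beats Rao, a majority cycle.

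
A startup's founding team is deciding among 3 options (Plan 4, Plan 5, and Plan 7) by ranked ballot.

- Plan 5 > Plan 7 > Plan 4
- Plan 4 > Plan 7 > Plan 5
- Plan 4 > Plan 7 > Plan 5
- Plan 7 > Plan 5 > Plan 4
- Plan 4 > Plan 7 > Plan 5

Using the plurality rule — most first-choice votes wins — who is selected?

Plan 4

First-place vote totals:
  Plan 4: 3
  Plan 5: 1
  Plan 7: 1
Plan 4 has the most first-place votes.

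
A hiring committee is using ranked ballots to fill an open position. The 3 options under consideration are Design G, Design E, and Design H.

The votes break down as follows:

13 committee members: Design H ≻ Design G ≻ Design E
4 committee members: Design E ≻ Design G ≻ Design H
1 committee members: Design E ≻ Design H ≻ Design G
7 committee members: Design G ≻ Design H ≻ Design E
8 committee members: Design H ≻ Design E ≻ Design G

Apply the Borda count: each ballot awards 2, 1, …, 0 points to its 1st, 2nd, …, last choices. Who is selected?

Borda scores:
  Design G: 13·1 + 4·1 + 0 + 7·2 + 8·0 = 31
  Design E: 13·0 + 4·2 + 2 + 7·0 + 8·1 = 18
  Design H: 13·2 + 4·0 + 1 + 7·1 + 8·2 = 50
Design H has the highest total.

Design H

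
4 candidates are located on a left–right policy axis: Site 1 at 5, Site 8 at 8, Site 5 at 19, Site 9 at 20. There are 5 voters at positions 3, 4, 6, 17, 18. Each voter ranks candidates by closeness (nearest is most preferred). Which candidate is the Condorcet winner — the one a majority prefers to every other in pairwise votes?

Site 1

With single-peaked preferences on a line, the Condorcet winner is the candidate closest to the median voter.
The median voter (position 6) is closest to Site 1 at 5.
Check: Site 1 vs Site 5 — voters closer to Site 1: 3 of 5.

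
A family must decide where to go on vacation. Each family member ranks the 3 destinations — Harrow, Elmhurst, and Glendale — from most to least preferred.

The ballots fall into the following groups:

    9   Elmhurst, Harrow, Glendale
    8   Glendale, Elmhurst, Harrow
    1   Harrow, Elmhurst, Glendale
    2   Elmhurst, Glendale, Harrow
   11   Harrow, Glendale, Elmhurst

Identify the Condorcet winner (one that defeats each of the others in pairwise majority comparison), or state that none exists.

None — there is no Condorcet winner

Head-to-head results (31 voters total):
Harrow vs Elmhurst: Elmhurst wins 19–12.
Harrow vs Glendale: Harrow wins 21–10.
Elmhurst vs Glendale: Glendale wins 19–12.
No candidate beats all others: Harrow beats Glendale beats Elmhurst beats Harrow, a majority cycle.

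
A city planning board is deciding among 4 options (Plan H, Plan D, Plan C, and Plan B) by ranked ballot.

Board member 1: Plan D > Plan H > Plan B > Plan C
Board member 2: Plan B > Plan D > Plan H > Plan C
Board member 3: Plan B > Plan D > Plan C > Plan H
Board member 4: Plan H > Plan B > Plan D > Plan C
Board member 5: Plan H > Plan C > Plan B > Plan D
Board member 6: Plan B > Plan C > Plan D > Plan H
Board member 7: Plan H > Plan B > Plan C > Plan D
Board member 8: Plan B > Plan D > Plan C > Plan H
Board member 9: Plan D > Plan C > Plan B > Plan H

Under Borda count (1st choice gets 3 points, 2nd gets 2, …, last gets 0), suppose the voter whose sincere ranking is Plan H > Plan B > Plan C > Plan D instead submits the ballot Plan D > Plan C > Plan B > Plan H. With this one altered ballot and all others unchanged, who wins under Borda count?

Borda totals with the altered ballot: Plan H 9, Plan D 17, Plan C 10, Plan B 18.
The winner is unchanged: still Plan B.

Plan B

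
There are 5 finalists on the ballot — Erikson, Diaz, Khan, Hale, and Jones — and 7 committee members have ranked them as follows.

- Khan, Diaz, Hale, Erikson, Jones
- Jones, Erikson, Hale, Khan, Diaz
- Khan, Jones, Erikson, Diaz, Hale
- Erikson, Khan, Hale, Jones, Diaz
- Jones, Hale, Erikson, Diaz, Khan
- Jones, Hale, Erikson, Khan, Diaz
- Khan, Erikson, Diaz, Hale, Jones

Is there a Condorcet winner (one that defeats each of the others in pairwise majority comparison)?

Head-to-head results (7 voters total):
Erikson vs Diaz: Erikson wins 6–1.
Erikson vs Khan: Erikson wins 4–3.
Erikson vs Hale: Erikson wins 4–3.
Erikson vs Jones: Jones wins 4–3.
Diaz vs Khan: Khan wins 6–1.
Diaz vs Hale: Hale wins 4–3.
Diaz vs Jones: Jones wins 5–2.
Khan vs Hale: Khan wins 4–3.
Khan vs Jones: Khan wins 4–3.
Hale vs Jones: Jones wins 4–3.
No candidate beats all others: Erikson beats Khan beats Jones beats Erikson, a majority cycle.

No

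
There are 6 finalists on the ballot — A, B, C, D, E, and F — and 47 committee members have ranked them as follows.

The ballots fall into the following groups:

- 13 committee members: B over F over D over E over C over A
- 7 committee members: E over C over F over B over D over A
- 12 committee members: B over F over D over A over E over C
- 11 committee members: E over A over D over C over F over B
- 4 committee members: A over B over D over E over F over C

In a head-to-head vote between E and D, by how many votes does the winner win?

11

Ballots ranking E above D: 7+11 = 18.
Ballots ranking D above E: 13+12+4 = 29.
D wins 29–18, a margin of 11.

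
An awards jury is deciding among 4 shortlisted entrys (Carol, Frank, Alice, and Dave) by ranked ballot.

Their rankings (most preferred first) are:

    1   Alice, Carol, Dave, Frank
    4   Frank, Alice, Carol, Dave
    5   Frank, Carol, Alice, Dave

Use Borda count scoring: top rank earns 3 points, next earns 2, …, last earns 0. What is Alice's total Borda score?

Borda scores:
  Carol: 2 + 4·1 + 5·2 = 16
  Frank: 0 + 4·3 + 5·3 = 27
  Alice: 3 + 4·2 + 5·1 = 16
  Dave: 1 + 4·0 + 5·0 = 1

16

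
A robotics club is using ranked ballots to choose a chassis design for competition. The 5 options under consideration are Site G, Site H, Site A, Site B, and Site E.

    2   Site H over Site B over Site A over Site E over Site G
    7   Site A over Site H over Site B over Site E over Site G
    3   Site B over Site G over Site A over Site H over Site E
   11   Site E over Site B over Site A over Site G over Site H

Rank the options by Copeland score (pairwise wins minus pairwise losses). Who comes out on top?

Pairwise results:
  Site G vs Site H: Site G wins 14–9.
  Site G vs Site A: Site A wins 20–3.
  Site G vs Site B: Site B wins 23–0.
  Site G vs Site E: Site E wins 20–3.
  Site H vs Site A: Site A wins 21–2.
  Site H vs Site B: Site B wins 14–9.
  Site H vs Site E: Site H wins 12–11.
  Site A vs Site B: Site B wins 16–7.
  Site A vs Site E: Site A wins 12–11.
  Site B vs Site E: Site B wins 12–11.
Copeland scores (wins − losses):
  Site G: 1 − 3 = -2
  Site H: 1 − 3 = -2
  Site A: 3 − 1 = 2
  Site B: 4 − 0 = 4
  Site E: 1 − 3 = -2
Site B has the best Copeland score.

Site B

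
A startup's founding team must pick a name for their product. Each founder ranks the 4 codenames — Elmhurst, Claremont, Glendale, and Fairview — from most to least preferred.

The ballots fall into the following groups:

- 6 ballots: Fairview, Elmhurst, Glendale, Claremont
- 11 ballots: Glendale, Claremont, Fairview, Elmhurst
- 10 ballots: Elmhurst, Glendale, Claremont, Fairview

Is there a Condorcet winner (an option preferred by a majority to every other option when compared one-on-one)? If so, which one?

None — there is no Condorcet winner

Head-to-head results (27 voters total):
Elmhurst vs Claremont: Elmhurst wins 16–11.
Elmhurst vs Glendale: Elmhurst wins 16–11.
Elmhurst vs Fairview: Fairview wins 17–10.
Claremont vs Glendale: Glendale wins 27–0.
Claremont vs Fairview: Claremont wins 21–6.
Glendale vs Fairview: Glendale wins 21–6.
No candidate beats all others: Elmhurst beats Claremont beats Fairview beats Elmhurst, a majority cycle.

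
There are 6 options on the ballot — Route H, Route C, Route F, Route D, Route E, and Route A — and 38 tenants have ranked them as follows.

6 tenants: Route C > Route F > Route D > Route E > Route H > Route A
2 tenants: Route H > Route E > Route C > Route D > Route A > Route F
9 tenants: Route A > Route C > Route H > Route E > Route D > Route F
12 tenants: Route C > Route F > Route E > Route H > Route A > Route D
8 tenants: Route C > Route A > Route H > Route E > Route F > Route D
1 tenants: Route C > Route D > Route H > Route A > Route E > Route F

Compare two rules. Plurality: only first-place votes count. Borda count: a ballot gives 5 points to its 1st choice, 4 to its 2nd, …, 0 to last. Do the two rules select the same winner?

Plurality first-place counts: Route H 2, Route C 27, Route F 0, Route D 0, Route E 0, Route A 9 → Route C.
Borda totals: Route H 94, Route C 177, Route F 80, Route D 35, Route E 91, Route A 93 → Route C.
The two rules agree on Route C.

Yes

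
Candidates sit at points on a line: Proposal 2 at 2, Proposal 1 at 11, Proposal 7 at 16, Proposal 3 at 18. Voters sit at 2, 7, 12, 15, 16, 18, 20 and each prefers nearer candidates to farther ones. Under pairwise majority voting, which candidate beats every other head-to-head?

Proposal 7

With single-peaked preferences on a line, the Condorcet winner is the candidate closest to the median voter.
The median voter (position 15) is closest to Proposal 7 at 16.
Check: Proposal 7 vs Proposal 2 — voters closer to Proposal 7: 5 of 7.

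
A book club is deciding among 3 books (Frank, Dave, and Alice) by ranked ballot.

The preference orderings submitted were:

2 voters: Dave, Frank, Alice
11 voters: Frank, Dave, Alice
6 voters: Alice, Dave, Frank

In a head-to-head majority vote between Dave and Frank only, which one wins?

Frank

Ballots ranking Dave above Frank: 2+6 = 8.
Ballots ranking Frank above Dave: 11.
Frank wins the head-to-head, 11–8.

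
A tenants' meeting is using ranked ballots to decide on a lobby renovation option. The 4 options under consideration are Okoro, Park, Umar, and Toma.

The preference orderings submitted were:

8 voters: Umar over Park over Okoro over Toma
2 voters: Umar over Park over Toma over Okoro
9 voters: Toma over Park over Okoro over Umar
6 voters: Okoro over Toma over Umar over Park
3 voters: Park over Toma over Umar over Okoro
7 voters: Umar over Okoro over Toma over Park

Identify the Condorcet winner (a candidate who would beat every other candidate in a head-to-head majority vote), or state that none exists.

Head-to-head results (35 voters total):
Okoro vs Park: Park wins 22–13.
Okoro vs Umar: Umar wins 20–15.
Okoro vs Toma: Okoro wins 21–14.
Park vs Umar: Umar wins 23–12.
Park vs Toma: Toma wins 22–13.
Umar vs Toma: Toma wins 18–17.
No candidate beats all others: Okoro beats Toma beats Park beats Okoro, a majority cycle.

There is no Condorcet winner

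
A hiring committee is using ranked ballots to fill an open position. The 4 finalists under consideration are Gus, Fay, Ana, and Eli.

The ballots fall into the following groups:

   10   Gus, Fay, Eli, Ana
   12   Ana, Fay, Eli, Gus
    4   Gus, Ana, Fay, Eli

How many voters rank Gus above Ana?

Ballots ranking Gus above Ana: 10+4 = 14.
Ballots ranking Ana above Gus: 12.
So 14 of 26 voters prefer Gus to Ana.

14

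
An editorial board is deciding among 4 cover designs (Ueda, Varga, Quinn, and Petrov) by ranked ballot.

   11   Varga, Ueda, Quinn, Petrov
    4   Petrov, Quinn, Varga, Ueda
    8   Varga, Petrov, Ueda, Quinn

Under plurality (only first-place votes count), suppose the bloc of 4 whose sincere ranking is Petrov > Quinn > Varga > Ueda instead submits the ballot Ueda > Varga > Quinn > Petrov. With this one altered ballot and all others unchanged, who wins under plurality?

Varga

First-place totals with the altered ballot: Ueda 4, Varga 19, Quinn 0, Petrov 0.
The winner is unchanged: still Varga.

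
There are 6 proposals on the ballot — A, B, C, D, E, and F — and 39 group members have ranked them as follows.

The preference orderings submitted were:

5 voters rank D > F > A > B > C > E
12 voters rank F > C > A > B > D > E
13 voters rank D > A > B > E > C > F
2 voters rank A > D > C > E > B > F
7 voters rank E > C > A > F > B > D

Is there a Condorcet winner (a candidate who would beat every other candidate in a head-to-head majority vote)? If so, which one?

Head-to-head results (39 voters total):
A vs B: A wins 39–0.
A vs C: A wins 20–19.
A vs D: A wins 21–18.
A vs E: A wins 32–7.
A vs F: A wins 22–17.
B vs C: C wins 21–18.
B vs D: D wins 20–19.
B vs E: B wins 30–9.
B vs F: F wins 24–15.
C vs D: D wins 20–19.
C vs E: E wins 20–19.
C vs F: C wins 22–17.
D vs E: D wins 32–7.
D vs F: D wins 20–19.
E vs F: E wins 22–17.
A beats each rival — B (39–0), C (20–19), D (21–18), E (32–7), F (22–17) — so A is the Condorcet winner.

A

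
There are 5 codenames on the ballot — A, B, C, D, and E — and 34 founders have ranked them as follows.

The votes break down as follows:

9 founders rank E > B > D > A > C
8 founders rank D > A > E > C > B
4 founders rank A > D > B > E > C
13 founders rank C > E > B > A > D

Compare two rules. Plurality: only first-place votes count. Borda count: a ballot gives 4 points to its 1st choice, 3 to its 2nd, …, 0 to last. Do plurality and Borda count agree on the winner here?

No

Plurality first-place counts: A 4, B 0, C 13, D 8, E 9 → C.
Borda totals: A 62, B 61, C 60, D 62, E 95 → E.
The two rules disagree: plurality picks C, Borda picks E.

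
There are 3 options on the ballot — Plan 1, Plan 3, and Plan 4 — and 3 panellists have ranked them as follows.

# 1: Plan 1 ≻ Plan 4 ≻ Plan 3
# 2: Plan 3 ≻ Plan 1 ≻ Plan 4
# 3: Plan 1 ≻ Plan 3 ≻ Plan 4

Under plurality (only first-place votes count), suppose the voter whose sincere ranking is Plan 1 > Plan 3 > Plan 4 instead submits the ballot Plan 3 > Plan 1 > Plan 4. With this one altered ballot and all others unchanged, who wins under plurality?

First-place totals with the altered ballot: Plan 1 1, Plan 3 2, Plan 4 0.
The switch changes the winner from Plan 1 to Plan 3.

Plan 3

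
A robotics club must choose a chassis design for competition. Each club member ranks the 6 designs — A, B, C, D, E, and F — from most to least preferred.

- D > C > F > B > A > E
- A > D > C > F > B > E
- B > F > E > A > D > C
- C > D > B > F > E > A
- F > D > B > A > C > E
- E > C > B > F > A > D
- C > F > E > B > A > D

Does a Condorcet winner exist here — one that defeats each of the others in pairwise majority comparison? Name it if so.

Head-to-head results (7 voters total):
A vs B: B wins 6–1.
A vs C: C wins 4–3.
A vs D: A wins 4–3.
A vs E: E wins 4–3.
A vs F: F wins 6–1.
B vs C: C wins 5–2.
B vs D: D wins 4–3.
B vs E: B wins 5–2.
B vs F: F wins 4–3.
C vs D: D wins 4–3.
C vs E: C wins 5–2.
C vs F: C wins 5–2.
D vs E: D wins 4–3.
D vs F: F wins 4–3.
E vs F: F wins 6–1.
No candidate beats all others: A beats D beats B beats A, a majority cycle.

There is no Condorcet winner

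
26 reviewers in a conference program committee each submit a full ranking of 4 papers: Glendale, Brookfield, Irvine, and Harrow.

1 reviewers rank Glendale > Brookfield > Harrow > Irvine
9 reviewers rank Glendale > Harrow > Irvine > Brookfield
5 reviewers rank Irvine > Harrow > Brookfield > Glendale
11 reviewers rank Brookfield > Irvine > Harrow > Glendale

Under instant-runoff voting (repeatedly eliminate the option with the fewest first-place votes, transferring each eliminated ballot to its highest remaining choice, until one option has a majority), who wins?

Round 1: Brookfield 11, Glendale 10, Irvine 5, Harrow 0. Harrow has the fewest and is eliminated.
Round 2: Brookfield 11, Glendale 10, Irvine 5. Irvine has the fewest and is eliminated.
Round 3: Brookfield 16, Glendale 10. Brookfield has a majority.

Brookfield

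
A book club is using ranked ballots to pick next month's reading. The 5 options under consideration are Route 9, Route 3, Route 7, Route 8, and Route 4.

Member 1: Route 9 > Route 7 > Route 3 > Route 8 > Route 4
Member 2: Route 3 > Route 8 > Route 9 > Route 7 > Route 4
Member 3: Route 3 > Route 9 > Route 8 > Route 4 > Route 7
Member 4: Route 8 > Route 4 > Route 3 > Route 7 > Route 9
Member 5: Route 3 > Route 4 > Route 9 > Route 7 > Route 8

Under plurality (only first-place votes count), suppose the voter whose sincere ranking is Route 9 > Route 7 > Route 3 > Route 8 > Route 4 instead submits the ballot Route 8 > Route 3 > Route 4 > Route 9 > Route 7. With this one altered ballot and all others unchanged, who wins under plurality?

Route 3

First-place totals with the altered ballot: Route 9 0, Route 3 3, Route 7 0, Route 8 2, Route 4 0.
The winner is unchanged: still Route 3.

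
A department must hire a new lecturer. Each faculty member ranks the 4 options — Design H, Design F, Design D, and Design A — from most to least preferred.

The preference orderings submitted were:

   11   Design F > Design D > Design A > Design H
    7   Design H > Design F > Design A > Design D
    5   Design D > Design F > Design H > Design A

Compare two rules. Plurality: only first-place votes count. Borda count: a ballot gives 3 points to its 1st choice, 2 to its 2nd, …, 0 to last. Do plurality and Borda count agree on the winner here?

Yes

Plurality first-place counts: Design H 7, Design F 11, Design D 5, Design A 0 → Design F.
Borda totals: Design H 26, Design F 57, Design D 37, Design A 18 → Design F.
The two rules agree on Design F.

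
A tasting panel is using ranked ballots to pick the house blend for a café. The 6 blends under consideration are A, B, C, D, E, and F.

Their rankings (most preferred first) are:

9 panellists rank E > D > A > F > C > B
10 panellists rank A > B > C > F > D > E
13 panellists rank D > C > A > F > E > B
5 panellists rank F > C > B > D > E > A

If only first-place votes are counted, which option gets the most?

First-place vote totals:
  A: 10
  B: 0
  C: 0
  D: 13
  E: 9
  F: 5
D has the most first-place votes.

D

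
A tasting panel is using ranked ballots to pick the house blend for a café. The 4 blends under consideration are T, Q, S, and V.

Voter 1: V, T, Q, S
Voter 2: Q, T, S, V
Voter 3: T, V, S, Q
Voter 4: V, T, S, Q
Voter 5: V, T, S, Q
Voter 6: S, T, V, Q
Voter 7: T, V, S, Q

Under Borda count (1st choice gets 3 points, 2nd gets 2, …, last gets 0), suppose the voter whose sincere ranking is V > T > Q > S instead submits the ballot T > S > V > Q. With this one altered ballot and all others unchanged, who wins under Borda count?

T

Borda totals with the altered ballot: T 17, Q 3, S 10, V 12.
The winner is unchanged: still T.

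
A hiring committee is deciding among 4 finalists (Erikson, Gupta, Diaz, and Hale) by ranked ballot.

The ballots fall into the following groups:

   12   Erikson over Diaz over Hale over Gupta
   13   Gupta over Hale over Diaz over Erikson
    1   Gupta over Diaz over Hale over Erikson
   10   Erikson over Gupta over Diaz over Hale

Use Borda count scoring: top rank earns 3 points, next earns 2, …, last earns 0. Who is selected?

Erikson

Borda scores:
  Erikson: 12·3 + 13·0 + 0 + 10·3 = 66
  Gupta: 12·0 + 13·3 + 3 + 10·2 = 62
  Diaz: 12·2 + 13·1 + 2 + 10·1 = 49
  Hale: 12·1 + 13·2 + 1 + 10·0 = 39
Erikson has the highest total.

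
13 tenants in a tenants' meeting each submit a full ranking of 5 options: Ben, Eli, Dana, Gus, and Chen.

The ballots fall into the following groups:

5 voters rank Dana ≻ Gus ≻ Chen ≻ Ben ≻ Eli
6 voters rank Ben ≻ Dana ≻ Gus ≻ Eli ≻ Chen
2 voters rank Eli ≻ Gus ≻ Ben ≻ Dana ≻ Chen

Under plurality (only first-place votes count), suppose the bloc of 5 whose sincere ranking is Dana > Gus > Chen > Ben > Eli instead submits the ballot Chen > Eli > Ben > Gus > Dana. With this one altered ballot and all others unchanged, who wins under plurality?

Ben

First-place totals with the altered ballot: Ben 6, Eli 2, Dana 0, Gus 0, Chen 5.
The winner is unchanged: still Ben.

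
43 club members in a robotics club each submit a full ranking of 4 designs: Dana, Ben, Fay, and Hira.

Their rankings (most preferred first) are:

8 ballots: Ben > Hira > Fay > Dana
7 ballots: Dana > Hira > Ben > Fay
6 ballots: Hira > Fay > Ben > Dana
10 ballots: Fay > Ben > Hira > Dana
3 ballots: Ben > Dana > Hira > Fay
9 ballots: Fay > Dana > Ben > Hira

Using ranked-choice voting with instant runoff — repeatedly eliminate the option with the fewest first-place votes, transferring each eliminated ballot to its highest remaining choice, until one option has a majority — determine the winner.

Round 1: Fay 19, Ben 11, Dana 7, Hira 6. Hira has the fewest and is eliminated.
Round 2: Fay 25, Ben 11, Dana 7. Fay has a majority.

Fay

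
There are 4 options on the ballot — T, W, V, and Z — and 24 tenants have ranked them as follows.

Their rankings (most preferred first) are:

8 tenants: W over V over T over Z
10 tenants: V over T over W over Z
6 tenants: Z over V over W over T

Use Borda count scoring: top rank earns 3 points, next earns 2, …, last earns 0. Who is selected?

V

Borda scores:
  T: 8·1 + 10·2 + 6·0 = 28
  W: 8·3 + 10·1 + 6·1 = 40
  V: 8·2 + 10·3 + 6·2 = 58
  Z: 8·0 + 10·0 + 6·3 = 18
V has the highest total.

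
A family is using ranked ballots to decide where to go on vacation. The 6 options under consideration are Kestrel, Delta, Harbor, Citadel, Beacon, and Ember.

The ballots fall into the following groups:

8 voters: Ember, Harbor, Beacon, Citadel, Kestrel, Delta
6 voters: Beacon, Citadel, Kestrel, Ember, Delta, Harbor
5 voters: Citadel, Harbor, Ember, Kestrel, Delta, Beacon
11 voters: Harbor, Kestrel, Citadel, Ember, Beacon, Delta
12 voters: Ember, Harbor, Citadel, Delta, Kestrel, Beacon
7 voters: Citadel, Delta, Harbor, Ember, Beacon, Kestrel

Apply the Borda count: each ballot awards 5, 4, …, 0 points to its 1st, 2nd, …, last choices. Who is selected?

Borda scores:
  Kestrel: 8·1 + 6·3 + 5·2 + 11·4 + 12·1 + 7·0 = 92
  Delta: 8·0 + 6·1 + 5·1 + 11·0 + 12·2 + 7·4 = 63
  Harbor: 8·4 + 6·0 + 5·4 + 11·5 + 12·4 + 7·3 = 176
  Citadel: 8·2 + 6·4 + 5·5 + 11·3 + 12·3 + 7·5 = 169
  Beacon: 8·3 + 6·5 + 5·0 + 11·1 + 12·0 + 7·1 = 72
  Ember: 8·5 + 6·2 + 5·3 + 11·2 + 12·5 + 7·2 = 163
Harbor has the highest total.

Harbor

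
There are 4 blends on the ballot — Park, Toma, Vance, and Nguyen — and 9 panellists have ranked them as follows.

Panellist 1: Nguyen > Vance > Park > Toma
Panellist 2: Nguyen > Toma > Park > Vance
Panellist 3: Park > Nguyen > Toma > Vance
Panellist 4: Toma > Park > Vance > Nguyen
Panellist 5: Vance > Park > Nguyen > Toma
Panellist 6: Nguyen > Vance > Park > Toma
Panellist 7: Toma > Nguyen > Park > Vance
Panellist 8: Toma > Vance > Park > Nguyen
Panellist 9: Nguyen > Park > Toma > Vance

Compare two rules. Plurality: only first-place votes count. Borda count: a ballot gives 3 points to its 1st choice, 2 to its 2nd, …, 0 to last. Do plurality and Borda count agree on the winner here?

Yes

Plurality first-place counts: Park 1, Toma 3, Vance 1, Nguyen 4 → Nguyen.
Borda totals: Park 14, Toma 13, Vance 10, Nguyen 17 → Nguyen.
The two rules agree on Nguyen.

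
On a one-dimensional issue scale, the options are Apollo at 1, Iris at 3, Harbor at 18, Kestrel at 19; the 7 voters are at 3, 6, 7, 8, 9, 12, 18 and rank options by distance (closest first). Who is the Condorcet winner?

With single-peaked preferences on a line, the Condorcet winner is the candidate closest to the median voter.
The median voter (position 8) is closest to Iris at 3.
Check: Iris vs Apollo — voters closer to Iris: 7 of 7.

Iris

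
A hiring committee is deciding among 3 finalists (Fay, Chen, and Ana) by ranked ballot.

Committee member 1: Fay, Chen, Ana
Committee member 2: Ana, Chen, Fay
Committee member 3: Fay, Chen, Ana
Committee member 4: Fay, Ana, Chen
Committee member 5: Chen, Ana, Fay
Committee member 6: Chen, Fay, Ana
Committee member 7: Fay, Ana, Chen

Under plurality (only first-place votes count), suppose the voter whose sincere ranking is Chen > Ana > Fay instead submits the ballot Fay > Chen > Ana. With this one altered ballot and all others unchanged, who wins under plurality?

First-place totals with the altered ballot: Fay 5, Chen 1, Ana 1.
The winner is unchanged: still Fay.

Fay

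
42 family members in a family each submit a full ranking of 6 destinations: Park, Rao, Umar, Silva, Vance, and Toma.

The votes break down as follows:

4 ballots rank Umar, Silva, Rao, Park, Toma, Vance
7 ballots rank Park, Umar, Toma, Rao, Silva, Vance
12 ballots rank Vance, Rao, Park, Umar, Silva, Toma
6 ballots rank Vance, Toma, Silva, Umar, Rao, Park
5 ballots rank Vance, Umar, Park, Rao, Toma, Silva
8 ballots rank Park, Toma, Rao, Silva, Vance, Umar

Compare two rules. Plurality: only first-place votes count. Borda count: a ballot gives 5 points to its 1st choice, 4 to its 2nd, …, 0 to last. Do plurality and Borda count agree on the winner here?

No

Plurality first-place counts: Park 15, Rao 0, Umar 4, Silva 0, Vance 23, Toma 0 → Vance.
Borda totals: Park 134, Rao 114, Umar 104, Silva 69, Vance 123, Toma 86 → Park.
The two rules disagree: plurality picks Vance, Borda picks Park.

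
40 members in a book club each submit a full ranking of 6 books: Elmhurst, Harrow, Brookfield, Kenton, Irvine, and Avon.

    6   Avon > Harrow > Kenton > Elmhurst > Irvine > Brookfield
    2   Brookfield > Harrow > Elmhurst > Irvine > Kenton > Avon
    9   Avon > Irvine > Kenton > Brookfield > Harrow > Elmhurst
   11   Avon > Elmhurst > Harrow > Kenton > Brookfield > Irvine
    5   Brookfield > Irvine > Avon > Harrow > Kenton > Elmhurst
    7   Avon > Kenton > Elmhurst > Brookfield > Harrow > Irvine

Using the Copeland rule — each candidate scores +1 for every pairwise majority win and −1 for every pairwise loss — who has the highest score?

Avon

Pairwise results:
  Elmhurst vs Harrow: Harrow wins 22–18.
  Elmhurst vs Brookfield: Elmhurst wins 24–16.
  Elmhurst vs Kenton: Kenton wins 27–13.
  Elmhurst vs Irvine: Elmhurst wins 26–14.
  Elmhurst vs Avon: Avon wins 38–2.
  Harrow vs Brookfield: Brookfield wins 23–17.
  Harrow vs Kenton: Harrow wins 24–16.
  Harrow vs Irvine: Harrow wins 26–14.
  Harrow vs Avon: Avon wins 38–2.
  Brookfield vs Kenton: Kenton wins 33–7.
  Brookfield vs Irvine: Brookfield wins 25–15.
  Brookfield vs Avon: Avon wins 33–7.
  Kenton vs Irvine: Kenton wins 24–16.
  Kenton vs Avon: Avon wins 38–2.
  Irvine vs Avon: Avon wins 33–7.
Copeland scores (wins − losses):
  Elmhurst: 2 − 3 = -1
  Harrow: 3 − 2 = 1
  Brookfield: 2 − 3 = -1
  Kenton: 3 − 2 = 1
  Irvine: 0 − 5 = -5
  Avon: 5 − 0 = 5
Avon has the best Copeland score.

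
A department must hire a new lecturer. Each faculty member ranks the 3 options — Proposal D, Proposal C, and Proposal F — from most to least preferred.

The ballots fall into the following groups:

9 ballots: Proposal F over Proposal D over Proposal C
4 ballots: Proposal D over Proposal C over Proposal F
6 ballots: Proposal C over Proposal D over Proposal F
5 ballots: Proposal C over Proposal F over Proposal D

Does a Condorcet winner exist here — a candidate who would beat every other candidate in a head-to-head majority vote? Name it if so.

Head-to-head results (24 voters total):
Proposal D vs Proposal C: Proposal D wins 13–11.
Proposal D vs Proposal F: Proposal F wins 14–10.
Proposal C vs Proposal F: Proposal C wins 15–9.
No candidate beats all others: Proposal D beats Proposal C beats Proposal F beats Proposal D, a majority cycle.

None — there is no Condorcet winner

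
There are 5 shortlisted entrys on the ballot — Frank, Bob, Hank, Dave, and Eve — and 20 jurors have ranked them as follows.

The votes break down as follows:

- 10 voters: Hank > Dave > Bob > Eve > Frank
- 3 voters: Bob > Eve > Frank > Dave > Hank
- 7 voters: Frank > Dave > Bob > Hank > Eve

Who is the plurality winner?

Hank

First-place vote totals:
  Frank: 7
  Bob: 3
  Hank: 10
  Dave: 0
  Eve: 0
Hank has the most first-place votes.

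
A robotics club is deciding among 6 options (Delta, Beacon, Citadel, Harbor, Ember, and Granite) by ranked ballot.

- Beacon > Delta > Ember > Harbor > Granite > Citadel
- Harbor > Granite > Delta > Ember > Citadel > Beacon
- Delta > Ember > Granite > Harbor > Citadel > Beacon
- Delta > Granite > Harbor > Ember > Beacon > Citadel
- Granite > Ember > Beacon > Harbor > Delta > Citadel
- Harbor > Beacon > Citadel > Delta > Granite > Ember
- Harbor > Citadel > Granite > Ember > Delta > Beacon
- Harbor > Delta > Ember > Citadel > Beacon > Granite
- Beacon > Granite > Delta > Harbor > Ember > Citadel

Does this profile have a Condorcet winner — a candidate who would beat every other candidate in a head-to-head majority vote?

Head-to-head results (9 voters total):
Delta vs Beacon: Delta wins 5–4.
Delta vs Citadel: Delta wins 7–2.
Delta vs Harbor: Harbor wins 5–4.
Delta vs Ember: Delta wins 7–2.
Delta vs Granite: Delta wins 5–4.
Beacon vs Citadel: Beacon wins 5–4.
Beacon vs Harbor: Harbor wins 6–3.
Beacon vs Ember: Ember wins 6–3.
Beacon vs Granite: Granite wins 5–4.
Citadel vs Harbor: Harbor wins 9–0.
Citadel vs Ember: Ember wins 7–2.
Citadel vs Granite: Granite wins 6–3.
Harbor vs Ember: Harbor wins 6–3.
Harbor vs Granite: Harbor wins 5–4.
Ember vs Granite: Granite wins 6–3.
Harbor beats each rival — Delta (5–4), Beacon (6–3), Citadel (9–0), Ember (6–3), Granite (5–4) — so Harbor is the Condorcet winner.

Yes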